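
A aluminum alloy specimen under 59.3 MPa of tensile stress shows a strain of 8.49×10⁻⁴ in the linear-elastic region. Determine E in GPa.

69.8 GPa

E = σ/ε = 59.3 MPa / 8.49×10⁻⁴ = 69850 MPa = 69.8 GPa.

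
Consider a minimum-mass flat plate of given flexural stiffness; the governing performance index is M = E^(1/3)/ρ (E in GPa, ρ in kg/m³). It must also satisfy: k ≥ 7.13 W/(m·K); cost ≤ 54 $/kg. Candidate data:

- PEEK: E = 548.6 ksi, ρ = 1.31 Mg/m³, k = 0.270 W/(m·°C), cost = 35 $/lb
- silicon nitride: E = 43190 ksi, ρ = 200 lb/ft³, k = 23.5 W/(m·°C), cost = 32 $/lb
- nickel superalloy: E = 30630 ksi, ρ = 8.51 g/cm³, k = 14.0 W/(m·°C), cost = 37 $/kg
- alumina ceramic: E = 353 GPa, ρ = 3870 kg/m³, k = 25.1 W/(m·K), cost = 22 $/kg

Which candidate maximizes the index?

alumina ceramic

Screen on constraints: k ≥ 7.13 W/(m·K); cost ≤ 54 $/kg. Survivors: nickel superalloy, alumina ceramic.
Convert each candidate to consistent units, then evaluate M:
  nickel superalloy: E = 211.2 GPa, ρ = 8510 kg/m³
  alumina ceramic: E = 353.0 GPa, ρ = 3870 kg/m³
  alumina ceramic: M = 1.83×10⁻³
  nickel superalloy: M = 0.700×10⁻³
Highest index: alumina ceramic.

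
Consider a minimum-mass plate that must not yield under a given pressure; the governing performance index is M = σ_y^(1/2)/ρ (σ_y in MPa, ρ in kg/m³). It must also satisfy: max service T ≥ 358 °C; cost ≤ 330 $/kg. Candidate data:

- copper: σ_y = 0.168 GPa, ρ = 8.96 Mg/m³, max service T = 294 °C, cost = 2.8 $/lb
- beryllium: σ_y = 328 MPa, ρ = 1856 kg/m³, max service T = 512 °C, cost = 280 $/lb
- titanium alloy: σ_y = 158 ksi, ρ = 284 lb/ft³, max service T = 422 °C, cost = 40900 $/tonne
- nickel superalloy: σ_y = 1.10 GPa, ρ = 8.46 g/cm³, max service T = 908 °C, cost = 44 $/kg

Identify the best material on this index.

titanium alloy

Screen on constraints: max service T ≥ 358 °C; cost ≤ 330 $/kg. Survivors: titanium alloy, nickel superalloy.
Putting every candidate on a common basis:
  titanium alloy: σ_y = 1089 MPa, ρ = 4549 kg/m³
  nickel superalloy: σ_y = 1100 MPa, ρ = 8460 kg/m³
  titanium alloy: M = 7.26×10⁻³
  nickel superalloy: M = 3.92×10⁻³
Titanium alloy ranks first.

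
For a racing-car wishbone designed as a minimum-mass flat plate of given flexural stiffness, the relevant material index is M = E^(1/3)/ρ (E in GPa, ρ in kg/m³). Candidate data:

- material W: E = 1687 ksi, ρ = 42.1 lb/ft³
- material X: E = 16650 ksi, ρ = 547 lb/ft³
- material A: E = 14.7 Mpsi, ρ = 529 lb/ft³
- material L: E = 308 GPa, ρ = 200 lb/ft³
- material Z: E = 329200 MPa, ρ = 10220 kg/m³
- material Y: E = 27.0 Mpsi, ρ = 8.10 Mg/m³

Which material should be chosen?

After converting to SI:
  material W: E = 11.63 GPa, ρ = 674.4 kg/m³
  material X: E = 114.8 GPa, ρ = 8762 kg/m³
  material A: E = 101.4 GPa, ρ = 8474 kg/m³
  material L: E = 308.0 GPa, ρ = 3204 kg/m³
  material Z: E = 329.2 GPa, ρ = 10220 kg/m³
  material Y: E = 186.2 GPa, ρ = 8100 kg/m³
  material W: M = 3.36×10⁻³
  material L: M = 2.11×10⁻³
  material Y: M = 0.705×10⁻³
  material Z: M = 0.676×10⁻³
  material X: M = 0.555×10⁻³
  material A: M = 0.550×10⁻³
Highest index: material W.

material W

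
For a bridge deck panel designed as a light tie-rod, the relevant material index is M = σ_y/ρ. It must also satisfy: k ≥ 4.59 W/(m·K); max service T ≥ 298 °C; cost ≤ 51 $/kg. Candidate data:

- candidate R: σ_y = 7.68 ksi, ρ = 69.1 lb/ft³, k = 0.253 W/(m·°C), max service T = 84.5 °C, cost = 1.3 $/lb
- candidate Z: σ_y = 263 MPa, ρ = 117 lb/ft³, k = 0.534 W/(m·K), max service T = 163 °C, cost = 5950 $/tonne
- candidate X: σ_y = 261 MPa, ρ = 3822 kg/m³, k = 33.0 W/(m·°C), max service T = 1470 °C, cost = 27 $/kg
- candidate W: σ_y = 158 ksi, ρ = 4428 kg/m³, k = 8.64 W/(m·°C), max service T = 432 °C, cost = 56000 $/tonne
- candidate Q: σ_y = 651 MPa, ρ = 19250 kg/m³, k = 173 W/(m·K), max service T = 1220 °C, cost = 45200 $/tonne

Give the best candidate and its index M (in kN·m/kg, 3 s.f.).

Screen on constraints: k ≥ 4.59 W/(m·K); max service T ≥ 298 °C; cost ≤ 51 $/kg. Survivors: candidate X, candidate Q.
Normalizing units and computing the index:
  candidate X: σ_y = 261.0 MPa, ρ = 3822 kg/m³
  candidate Q: σ_y = 651.0 MPa, ρ = 19250 kg/m³
  candidate X: M = 68.3 kN·m/kg
  candidate Q: M = 33.8 kN·m/kg
Highest index: candidate X.

candidate X, M = 68.3 kN·m/kg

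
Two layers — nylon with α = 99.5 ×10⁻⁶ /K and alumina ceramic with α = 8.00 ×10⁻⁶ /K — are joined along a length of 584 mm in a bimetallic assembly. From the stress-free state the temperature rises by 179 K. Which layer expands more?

α(nylon) = 99.5×10⁻⁶/K vs α(alumina ceramic) = 8.00×10⁻⁶/K.
Higher α expands more for the same ΔT: nylon.

nylon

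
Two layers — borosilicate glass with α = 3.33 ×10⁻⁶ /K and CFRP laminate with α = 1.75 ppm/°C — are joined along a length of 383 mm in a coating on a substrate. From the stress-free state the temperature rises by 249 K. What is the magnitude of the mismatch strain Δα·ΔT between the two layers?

3.93×10⁻⁴

Δα = |3.33 − 1.75|×10⁻⁶/K = 1.58×10⁻⁶/K.
Mismatch strain = Δα·ΔT = 1.58×10⁻⁶ × 249.0 = 3.93×10⁻⁴.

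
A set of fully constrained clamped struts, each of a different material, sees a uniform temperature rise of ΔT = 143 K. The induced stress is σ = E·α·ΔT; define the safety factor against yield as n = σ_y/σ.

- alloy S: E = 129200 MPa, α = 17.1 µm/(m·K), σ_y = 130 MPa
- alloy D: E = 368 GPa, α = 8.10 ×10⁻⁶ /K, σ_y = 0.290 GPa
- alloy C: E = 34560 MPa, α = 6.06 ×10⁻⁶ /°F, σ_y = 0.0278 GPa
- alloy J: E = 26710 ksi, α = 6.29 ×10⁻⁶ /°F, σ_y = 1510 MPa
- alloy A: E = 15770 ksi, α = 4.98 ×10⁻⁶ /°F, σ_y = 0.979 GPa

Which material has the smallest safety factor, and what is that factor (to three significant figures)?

alloy S, n = 0.411

In consistent units (E in GPa, α in ×10⁻⁶/K, σ_y in MPa):
  alloy S: E = 129.2, α = 17.1, σ_y = 130.0 → σ = 316 MPa, n = 0.411
  alloy D: E = 368.0, α = 8.10, σ_y = 290.0 → σ = 426 MPa, n = 0.680
  alloy C: E = 34.56, α = 10.9, σ_y = 27.80 → σ = 53.9 MPa, n = 0.516
  alloy J: E = 184.2, α = 11.3, σ_y = 1510 → σ = 298 MPa, n = 5.06
  alloy A: E = 108.7, α = 8.96, σ_y = 979.0 → σ = 139 MPa, n = 7.02
The minimum is alloy S at n = 0.411.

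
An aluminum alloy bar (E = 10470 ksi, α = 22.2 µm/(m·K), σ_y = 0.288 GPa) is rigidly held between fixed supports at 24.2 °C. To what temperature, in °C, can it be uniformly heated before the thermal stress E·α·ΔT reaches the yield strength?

204 °C

E = 10470 ksi = 72.19 GPa.
σ_y = 0.288 GPa = 288.0 MPa.
E·α·ΔT = 288.0 MPa ⇒ ΔT = 288.0 / (72.19×10³ × 22.2×10⁻⁶) = 179.7 K.
T = 24.2 + 179.7 = 203.9 °C.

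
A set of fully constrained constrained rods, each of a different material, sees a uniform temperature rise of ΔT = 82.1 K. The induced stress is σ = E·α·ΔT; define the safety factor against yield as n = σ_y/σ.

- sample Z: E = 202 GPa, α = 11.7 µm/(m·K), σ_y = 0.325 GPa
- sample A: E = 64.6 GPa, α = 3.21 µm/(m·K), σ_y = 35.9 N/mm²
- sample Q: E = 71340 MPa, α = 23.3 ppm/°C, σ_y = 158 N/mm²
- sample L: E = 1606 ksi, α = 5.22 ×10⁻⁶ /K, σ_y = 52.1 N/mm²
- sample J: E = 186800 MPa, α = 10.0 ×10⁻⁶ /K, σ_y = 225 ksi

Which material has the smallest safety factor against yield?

sample Q

In consistent units (E in GPa, α in ×10⁻⁶/K, σ_y in MPa):
  sample Z: E = 202.0, α = 11.7, σ_y = 325.0 → σ = 194 MPa, n = 1.67
  sample A: E = 64.60, α = 3.21, σ_y = 35.90 → σ = 17.0 MPa, n = 2.11
  sample Q: E = 71.34, α = 23.3, σ_y = 158.0 → σ = 136 MPa, n = 1.16
  sample L: E = 11.07, α = 5.22, σ_y = 52.10 → σ = 4.75 MPa, n = 11.0
  sample J: E = 186.8, α = 10.0, σ_y = 1551 → σ = 153 MPa, n = 10.1
Smallest n: sample Q with n = 1.16.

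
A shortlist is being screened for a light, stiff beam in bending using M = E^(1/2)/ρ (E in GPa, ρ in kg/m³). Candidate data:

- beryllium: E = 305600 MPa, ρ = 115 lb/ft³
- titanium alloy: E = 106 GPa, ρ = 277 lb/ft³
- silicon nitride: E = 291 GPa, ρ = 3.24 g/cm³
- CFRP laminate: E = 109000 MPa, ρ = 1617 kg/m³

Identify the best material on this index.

Normalizing units and computing the index:
  beryllium: E = 305.6 GPa, ρ = 1842 kg/m³
  titanium alloy: E = 106.0 GPa, ρ = 4437 kg/m³
  silicon nitride: E = 291.0 GPa, ρ = 3240 kg/m³
  CFRP laminate: E = 109.0 GPa, ρ = 1617 kg/m³
  beryllium: M = 9.49×10⁻³
  CFRP laminate: M = 6.46×10⁻³
  silicon nitride: M = 5.27×10⁻³
  titanium alloy: M = 2.32×10⁻³
Beryllium has the largest M.

beryllium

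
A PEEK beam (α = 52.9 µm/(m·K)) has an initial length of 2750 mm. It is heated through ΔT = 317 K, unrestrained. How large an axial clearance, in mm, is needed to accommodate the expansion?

46.1 mm

ΔL = α·L₀·ΔT = 52.9×10⁻⁶ × 2750 mm × 317.0 K = 46.1 mm.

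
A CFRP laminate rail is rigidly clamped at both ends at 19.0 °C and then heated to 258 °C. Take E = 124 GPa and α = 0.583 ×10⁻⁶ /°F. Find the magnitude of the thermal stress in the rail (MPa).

31.1 MPa

α = 0.583×10⁻⁶/°F × 9/5 = 1.05×10⁻⁶/K.
ΔT = 239.0 K. Constrained thermal stress σ = E·α·ΔT = 124.0×10³ MPa × 1.05×10⁻⁶ × 239.0 = 31.1 MPa (compressive).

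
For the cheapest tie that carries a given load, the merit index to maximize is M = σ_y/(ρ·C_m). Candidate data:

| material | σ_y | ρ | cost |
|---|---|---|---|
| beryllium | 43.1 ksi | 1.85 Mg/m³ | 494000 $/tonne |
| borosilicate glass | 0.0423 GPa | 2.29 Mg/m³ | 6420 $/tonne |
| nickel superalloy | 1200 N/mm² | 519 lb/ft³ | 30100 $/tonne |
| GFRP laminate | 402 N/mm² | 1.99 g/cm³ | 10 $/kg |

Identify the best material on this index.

GFRP laminate

After converting to SI:
  beryllium: σ_y = 297.2 MPa, ρ = 1850 kg/m³, cost = 494.0 $/kg
  borosilicate glass: σ_y = 42.30 MPa, ρ = 2290 kg/m³, cost = 6.420 $/kg
  nickel superalloy: σ_y = 1200 MPa, ρ = 8314 kg/m³, cost = 30.10 $/kg
  GFRP laminate: σ_y = 402.0 MPa, ρ = 1990 kg/m³, cost = 10.00 $/kg
  GFRP laminate: M = 20.2 kN·m per $
  nickel superalloy: M = 4.80 kN·m per $
  borosilicate glass: M = 2.88 kN·m per $
  beryllium: M = 0.325 kN·m per $
Highest index: GFRP laminate.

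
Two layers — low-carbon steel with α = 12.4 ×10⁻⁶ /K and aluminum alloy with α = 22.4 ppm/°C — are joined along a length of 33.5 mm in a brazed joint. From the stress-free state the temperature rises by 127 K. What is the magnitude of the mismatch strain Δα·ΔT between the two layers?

1.27×10⁻³

Δα = |12.4 − 22.4|×10⁻⁶/K = 10.0×10⁻⁶/K.
Mismatch strain = Δα·ΔT = 10.0×10⁻⁶ × 127.0 = 1.27×10⁻³.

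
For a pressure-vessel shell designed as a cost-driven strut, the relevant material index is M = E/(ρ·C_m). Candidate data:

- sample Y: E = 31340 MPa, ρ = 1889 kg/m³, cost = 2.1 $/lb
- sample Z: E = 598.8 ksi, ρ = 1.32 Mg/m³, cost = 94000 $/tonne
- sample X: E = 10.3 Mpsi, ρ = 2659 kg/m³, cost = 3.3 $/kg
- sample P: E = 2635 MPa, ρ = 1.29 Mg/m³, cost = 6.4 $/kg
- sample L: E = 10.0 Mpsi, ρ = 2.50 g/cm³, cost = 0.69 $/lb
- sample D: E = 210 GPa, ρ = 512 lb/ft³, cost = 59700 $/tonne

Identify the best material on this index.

sample L

After converting to SI:
  sample Y: E = 31.34 GPa, ρ = 1889 kg/m³, cost = 4.630 $/kg
  sample Z: E = 4.129 GPa, ρ = 1320 kg/m³, cost = 94.00 $/kg
  sample X: E = 71.02 GPa, ρ = 2659 kg/m³, cost = 3.300 $/kg
  sample P: E = 2.635 GPa, ρ = 1290 kg/m³, cost = 6.400 $/kg
  sample L: E = 68.95 GPa, ρ = 2500 kg/m³, cost = 1.521 $/kg
  sample D: E = 210.0 GPa, ρ = 8201 kg/m³, cost = 59.70 $/kg
  sample L: M = 18.1 MN·m per $
  sample X: M = 8.09 MN·m per $
  sample Y: M = 3.58 MN·m per $
  sample D: M = 0.429 MN·m per $
  sample P: M = 0.319 MN·m per $
  sample Z: M = 0.0333 MN·m per $
Highest index: sample L.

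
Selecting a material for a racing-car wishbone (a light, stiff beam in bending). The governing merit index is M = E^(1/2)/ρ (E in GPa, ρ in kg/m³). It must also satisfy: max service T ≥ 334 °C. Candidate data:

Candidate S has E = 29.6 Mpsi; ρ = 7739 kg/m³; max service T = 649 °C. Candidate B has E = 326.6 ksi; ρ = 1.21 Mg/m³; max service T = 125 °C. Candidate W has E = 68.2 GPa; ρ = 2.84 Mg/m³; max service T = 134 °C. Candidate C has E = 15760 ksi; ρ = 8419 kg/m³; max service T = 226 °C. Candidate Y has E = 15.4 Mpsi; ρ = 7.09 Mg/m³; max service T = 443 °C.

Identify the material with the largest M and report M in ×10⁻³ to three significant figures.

Screen on constraints: max service T ≥ 334 °C. Survivors: candidate S, candidate Y.
Putting every candidate on a common basis:
  candidate S: E = 204.1 GPa, ρ = 7739 kg/m³
  candidate Y: E = 106.2 GPa, ρ = 7090 kg/m³
  candidate S: M = 1.85×10⁻³
  candidate Y: M = 1.45×10⁻³
Candidate S has the largest M.

candidate S, M = 1.85×10⁻³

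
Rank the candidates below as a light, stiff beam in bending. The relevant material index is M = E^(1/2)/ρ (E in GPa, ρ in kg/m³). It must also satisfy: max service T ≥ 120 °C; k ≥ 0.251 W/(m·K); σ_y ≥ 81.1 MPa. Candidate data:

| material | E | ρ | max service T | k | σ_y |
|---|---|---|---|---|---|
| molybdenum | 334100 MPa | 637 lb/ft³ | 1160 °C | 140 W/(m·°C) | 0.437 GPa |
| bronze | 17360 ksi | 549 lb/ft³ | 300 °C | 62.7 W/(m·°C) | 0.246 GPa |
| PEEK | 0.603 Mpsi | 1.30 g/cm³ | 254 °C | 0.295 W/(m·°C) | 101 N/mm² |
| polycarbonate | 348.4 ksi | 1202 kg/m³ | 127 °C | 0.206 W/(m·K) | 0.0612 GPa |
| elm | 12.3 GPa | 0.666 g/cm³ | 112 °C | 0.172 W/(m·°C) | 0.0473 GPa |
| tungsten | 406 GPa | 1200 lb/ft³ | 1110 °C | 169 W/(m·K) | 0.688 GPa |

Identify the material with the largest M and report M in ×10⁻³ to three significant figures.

molybdenum, M = 1.79×10⁻³

Screen on constraints: max service T ≥ 120 °C; k ≥ 0.251 W/(m·K); σ_y ≥ 81.1 MPa. Survivors: molybdenum, bronze, PEEK, tungsten.
After converting to SI:
  molybdenum: E = 334.1 GPa, ρ = 10200 kg/m³
  bronze: E = 119.7 GPa, ρ = 8794 kg/m³
  PEEK: E = 4.158 GPa, ρ = 1300 kg/m³
  tungsten: E = 406.0 GPa, ρ = 19220 kg/m³
  molybdenum: M = 1.79×10⁻³
  PEEK: M = 1.57×10⁻³
  bronze: M = 1.24×10⁻³
  tungsten: M = 1.05×10⁻³
Highest index: molybdenum.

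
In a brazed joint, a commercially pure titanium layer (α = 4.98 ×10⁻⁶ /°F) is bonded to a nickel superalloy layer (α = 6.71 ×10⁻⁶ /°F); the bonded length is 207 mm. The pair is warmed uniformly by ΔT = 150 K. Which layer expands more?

commercially pure titanium: α = 4.98×10⁻⁶/°F × 9/5 = 8.96×10⁻⁶/K.
nickel superalloy: α = 6.71×10⁻⁶/°F × 9/5 = 12.1×10⁻⁶/K.
α(commercially pure titanium) = 8.96×10⁻⁶/K vs α(nickel superalloy) = 12.1×10⁻⁶/K.
Higher α expands more for the same ΔT: nickel superalloy.

nickel superalloy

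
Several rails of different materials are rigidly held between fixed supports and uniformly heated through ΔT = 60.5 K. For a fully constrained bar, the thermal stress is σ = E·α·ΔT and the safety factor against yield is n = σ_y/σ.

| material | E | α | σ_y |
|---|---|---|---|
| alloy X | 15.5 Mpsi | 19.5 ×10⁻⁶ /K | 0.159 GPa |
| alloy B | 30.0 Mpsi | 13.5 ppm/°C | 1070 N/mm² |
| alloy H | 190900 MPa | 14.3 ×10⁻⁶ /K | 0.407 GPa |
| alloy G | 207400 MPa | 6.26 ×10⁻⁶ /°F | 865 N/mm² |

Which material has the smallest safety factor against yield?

Per material, after unit conversion:
  alloy X: E = 106.9, α = 19.5, σ_y = 159.0 → σ = 126 MPa, n = 1.26
  alloy B: E = 206.8, α = 13.5, σ_y = 1070 → σ = 169 MPa, n = 6.33
  alloy H: E = 190.9, α = 14.3, σ_y = 407.0 → σ = 165 MPa, n = 2.46
  alloy G: E = 207.4, α = 11.3, σ_y = 865.0 → σ = 141 MPa, n = 6.12
Alloy X has the lowest safety factor, n = 1.26.

alloy X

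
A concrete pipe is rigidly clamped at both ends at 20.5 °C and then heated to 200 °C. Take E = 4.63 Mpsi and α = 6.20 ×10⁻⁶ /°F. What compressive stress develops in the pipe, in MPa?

63.9 MPa

E = 4.63 Mpsi = 31.92 GPa.
α = 6.20×10⁻⁶/°F × 9/5 = 11.2×10⁻⁶/K.
ΔT = 179.5 K. Constrained thermal stress σ = E·α·ΔT = 31.92×10³ MPa × 11.2×10⁻⁶ × 179.5 = 63.9 MPa (compressive).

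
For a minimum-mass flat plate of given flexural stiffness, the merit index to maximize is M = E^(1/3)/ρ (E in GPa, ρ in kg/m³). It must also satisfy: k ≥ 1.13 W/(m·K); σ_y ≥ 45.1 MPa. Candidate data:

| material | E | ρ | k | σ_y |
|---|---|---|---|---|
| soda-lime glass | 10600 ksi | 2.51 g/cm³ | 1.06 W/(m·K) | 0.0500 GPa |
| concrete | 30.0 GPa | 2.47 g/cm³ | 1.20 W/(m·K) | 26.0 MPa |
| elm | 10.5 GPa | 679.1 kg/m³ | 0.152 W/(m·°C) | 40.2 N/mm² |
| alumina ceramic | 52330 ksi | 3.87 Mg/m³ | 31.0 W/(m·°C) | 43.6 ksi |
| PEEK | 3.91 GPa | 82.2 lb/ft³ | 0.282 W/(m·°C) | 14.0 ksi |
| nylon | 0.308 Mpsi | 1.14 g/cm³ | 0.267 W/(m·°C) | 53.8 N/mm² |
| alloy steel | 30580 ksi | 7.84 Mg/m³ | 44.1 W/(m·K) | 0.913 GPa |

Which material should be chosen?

Screen on constraints: k ≥ 1.13 W/(m·K); σ_y ≥ 45.1 MPa. Survivors: alumina ceramic, alloy steel.
Putting every candidate on a common basis:
  alumina ceramic: E = 360.8 GPa, ρ = 3870 kg/m³
  alloy steel: E = 210.8 GPa, ρ = 7840 kg/m³
  alumina ceramic: M = 1.84×10⁻³
  alloy steel: M = 0.759×10⁻³
The maximum is for alumina ceramic.

alumina ceramic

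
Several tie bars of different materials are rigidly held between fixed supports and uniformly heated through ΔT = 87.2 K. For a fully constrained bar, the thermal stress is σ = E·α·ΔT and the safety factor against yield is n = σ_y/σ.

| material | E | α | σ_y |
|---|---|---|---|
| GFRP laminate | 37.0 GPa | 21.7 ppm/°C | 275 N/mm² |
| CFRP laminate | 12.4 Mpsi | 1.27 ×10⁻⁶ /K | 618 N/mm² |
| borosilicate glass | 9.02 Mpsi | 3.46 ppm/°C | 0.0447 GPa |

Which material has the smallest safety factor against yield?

Converting E to GPa, α to ×10⁻⁶/K, σ_y to MPa, then σ and n for each:
  GFRP laminate: E = 37.00, α = 21.7, σ_y = 275.0 → σ = 70.0 MPa, n = 3.93
  CFRP laminate: E = 85.50, α = 1.27, σ_y = 618.0 → σ = 9.47 MPa, n = 65.3
  borosilicate glass: E = 62.19, α = 3.46, σ_y = 44.70 → σ = 18.8 MPa, n = 2.38
Borosilicate glass has the lowest safety factor, n = 2.38.

borosilicate glass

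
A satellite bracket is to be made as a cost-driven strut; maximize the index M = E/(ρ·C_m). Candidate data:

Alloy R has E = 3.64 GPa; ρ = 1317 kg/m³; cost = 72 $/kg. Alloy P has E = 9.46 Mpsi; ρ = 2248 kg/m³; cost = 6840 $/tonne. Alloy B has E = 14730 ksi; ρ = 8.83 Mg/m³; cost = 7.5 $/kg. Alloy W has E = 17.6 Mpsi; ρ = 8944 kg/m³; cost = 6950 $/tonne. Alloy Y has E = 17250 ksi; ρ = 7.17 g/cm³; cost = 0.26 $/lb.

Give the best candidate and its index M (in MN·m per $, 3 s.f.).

alloy Y, M = 28.9 MN·m per $

Putting every candidate on a common basis:
  alloy R: E = 3.640 GPa, ρ = 1317 kg/m³, cost = 72.00 $/kg
  alloy P: E = 65.22 GPa, ρ = 2248 kg/m³, cost = 6.840 $/kg
  alloy B: E = 101.6 GPa, ρ = 8830 kg/m³, cost = 7.500 $/kg
  alloy W: E = 121.3 GPa, ρ = 8944 kg/m³, cost = 6.950 $/kg
  alloy Y: E = 118.9 GPa, ρ = 7170 kg/m³, cost = 0.5732 $/kg
  alloy Y: M = 28.9 MN·m per $
  alloy P: M = 4.24 MN·m per $
  alloy W: M = 1.95 MN·m per $
  alloy B: M = 1.53 MN·m per $
  alloy R: M = 0.0384 MN·m per $
The maximum is for alloy Y.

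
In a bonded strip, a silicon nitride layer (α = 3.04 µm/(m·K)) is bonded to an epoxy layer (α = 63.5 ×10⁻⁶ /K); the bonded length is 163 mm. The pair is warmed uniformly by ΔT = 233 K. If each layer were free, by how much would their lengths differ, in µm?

2300 µm

Δα = |3.04 − 63.5|×10⁻⁶/K = 60.5×10⁻⁶/K.
ΔL_mismatch = Δα·L·ΔT = 60.5×10⁻⁶ × 163.0 mm × 233.0 K = 2300 µm.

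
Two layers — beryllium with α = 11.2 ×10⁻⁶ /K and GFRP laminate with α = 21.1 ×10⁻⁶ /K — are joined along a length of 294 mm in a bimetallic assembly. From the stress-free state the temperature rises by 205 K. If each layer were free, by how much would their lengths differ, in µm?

Δα = |11.2 − 21.1|×10⁻⁶/K = 9.90×10⁻⁶/K.
ΔL_mismatch = Δα·L·ΔT = 9.90×10⁻⁶ × 294.0 mm × 205.0 K = 597 µm.

597 µm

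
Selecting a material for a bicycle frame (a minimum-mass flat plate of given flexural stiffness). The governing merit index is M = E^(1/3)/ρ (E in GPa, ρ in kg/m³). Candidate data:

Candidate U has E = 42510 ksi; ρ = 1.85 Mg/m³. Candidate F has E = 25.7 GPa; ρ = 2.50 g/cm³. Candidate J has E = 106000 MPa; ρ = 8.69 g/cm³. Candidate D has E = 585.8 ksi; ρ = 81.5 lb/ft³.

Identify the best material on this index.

candidate U

Normalizing units and computing the index:
  candidate U: E = 293.1 GPa, ρ = 1850 kg/m³
  candidate F: E = 25.70 GPa, ρ = 2500 kg/m³
  candidate J: E = 106.0 GPa, ρ = 8690 kg/m³
  candidate D: E = 4.039 GPa, ρ = 1306 kg/m³
  candidate U: M = 3.59×10⁻³
  candidate D: M = 1.22×10⁻³
  candidate F: M = 1.18×10⁻³
  candidate J: M = 0.545×10⁻³
Candidate U ranks first.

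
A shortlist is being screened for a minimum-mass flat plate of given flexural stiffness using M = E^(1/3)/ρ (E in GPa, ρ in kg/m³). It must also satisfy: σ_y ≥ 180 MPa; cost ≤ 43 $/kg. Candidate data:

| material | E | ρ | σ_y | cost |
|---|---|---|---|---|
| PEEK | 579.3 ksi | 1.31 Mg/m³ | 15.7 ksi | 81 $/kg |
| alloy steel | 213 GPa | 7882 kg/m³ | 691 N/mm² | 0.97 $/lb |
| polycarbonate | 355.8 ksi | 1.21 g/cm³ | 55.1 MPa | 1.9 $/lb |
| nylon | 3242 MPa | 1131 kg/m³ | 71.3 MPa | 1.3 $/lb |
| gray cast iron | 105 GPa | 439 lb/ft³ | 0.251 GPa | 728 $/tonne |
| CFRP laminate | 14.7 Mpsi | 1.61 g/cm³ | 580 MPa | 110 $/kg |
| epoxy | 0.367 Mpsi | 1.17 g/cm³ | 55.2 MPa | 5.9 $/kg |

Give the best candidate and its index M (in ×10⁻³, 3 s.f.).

Screen on constraints: σ_y ≥ 180 MPa; cost ≤ 43 $/kg. Survivors: alloy steel, gray cast iron.
Convert each candidate to consistent units, then evaluate M:
  alloy steel: E = 213.0 GPa, ρ = 7882 kg/m³
  gray cast iron: E = 105.0 GPa, ρ = 7032 kg/m³
  alloy steel: M = 0.758×10⁻³
  gray cast iron: M = 0.671×10⁻³
Highest index: alloy steel.

alloy steel, M = 0.758×10⁻³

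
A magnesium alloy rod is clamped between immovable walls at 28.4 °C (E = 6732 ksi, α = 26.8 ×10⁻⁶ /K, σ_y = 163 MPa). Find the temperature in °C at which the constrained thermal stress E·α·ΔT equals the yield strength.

E = 6732 ksi = 46.42 GPa.
E·α·ΔT = 163.0 MPa ⇒ ΔT = 163.0 / (46.42×10³ × 26.8×10⁻⁶) = 131.0 K.
T = 28.4 + 131.0 = 159.4 °C.

159 °C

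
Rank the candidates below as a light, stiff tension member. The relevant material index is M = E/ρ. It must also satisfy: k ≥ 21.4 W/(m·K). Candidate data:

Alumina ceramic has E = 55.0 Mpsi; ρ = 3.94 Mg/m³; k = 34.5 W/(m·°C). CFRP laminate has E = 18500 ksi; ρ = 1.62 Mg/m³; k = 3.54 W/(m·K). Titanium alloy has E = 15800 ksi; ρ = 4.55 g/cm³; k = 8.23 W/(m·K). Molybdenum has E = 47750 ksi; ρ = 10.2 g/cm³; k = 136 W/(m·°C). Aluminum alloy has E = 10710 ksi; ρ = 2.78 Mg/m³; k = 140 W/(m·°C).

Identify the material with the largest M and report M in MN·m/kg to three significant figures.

Screen on constraints: k ≥ 21.4 W/(m·K). Survivors: alumina ceramic, molybdenum, aluminum alloy.
In SI units:
  alumina ceramic: E = 379.2 GPa, ρ = 3940 kg/m³
  molybdenum: E = 329.2 GPa, ρ = 10200 kg/m³
  aluminum alloy: E = 73.84 GPa, ρ = 2780 kg/m³
  alumina ceramic: M = 96.2 MN·m/kg
  molybdenum: M = 32.3 MN·m/kg
  aluminum alloy: M = 26.6 MN·m/kg
Highest index: alumina ceramic.

alumina ceramic, M = 96.2 MN·m/kg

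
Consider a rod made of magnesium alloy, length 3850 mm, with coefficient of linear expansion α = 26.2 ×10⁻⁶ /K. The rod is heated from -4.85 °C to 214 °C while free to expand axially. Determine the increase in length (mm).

22.1 mm

ΔT = 214 − (-4.85) = 218.8 K.
ΔL = α·L₀·ΔT = 26.2×10⁻⁶ × 3850 mm × 218.8 K = 22.1 mm.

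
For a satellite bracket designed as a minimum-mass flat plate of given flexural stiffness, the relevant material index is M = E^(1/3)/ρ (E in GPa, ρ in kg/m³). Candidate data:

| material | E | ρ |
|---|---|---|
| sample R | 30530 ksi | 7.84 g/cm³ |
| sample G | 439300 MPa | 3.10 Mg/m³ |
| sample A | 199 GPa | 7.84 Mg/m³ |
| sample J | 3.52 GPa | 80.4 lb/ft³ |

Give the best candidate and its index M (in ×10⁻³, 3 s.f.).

sample G, M = 2.45×10⁻³

Convert each candidate to consistent units, then evaluate M:
  sample R: E = 210.5 GPa, ρ = 7840 kg/m³
  sample G: E = 439.3 GPa, ρ = 3100 kg/m³
  sample A: E = 199.0 GPa, ρ = 7840 kg/m³
  sample J: E = 3.520 GPa, ρ = 1288 kg/m³
  sample G: M = 2.45×10⁻³
  sample J: M = 1.18×10⁻³
  sample R: M = 0.759×10⁻³
  sample A: M = 0.745×10⁻³
Sample G has the largest M.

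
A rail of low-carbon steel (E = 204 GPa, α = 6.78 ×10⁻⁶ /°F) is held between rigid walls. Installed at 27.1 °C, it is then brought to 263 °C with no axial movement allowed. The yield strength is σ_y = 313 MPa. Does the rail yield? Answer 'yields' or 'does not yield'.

α = 6.78×10⁻⁶/°F × 9/5 = 12.2×10⁻⁶/K.
ΔT = 235.9 K. Constrained thermal stress σ = E·α·ΔT = 204.0×10³ MPa × 12.2×10⁻⁶ × 235.9 = 587 MPa (compressive).
Compare to σ_y = 313 MPa: σ ≥ σ_y, so it yields.

yields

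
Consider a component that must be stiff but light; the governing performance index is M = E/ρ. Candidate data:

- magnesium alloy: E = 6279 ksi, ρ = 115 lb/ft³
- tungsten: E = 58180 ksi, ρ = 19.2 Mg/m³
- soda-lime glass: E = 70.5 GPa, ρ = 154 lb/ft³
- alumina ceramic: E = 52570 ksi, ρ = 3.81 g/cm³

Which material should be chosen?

In SI units:
  magnesium alloy: E = 43.29 GPa, ρ = 1842 kg/m³
  tungsten: E = 401.1 GPa, ρ = 19200 kg/m³
  soda-lime glass: E = 70.50 GPa, ρ = 2467 kg/m³
  alumina ceramic: E = 362.5 GPa, ρ = 3810 kg/m³
  alumina ceramic: M = 95.1 MN·m/kg
  soda-lime glass: M = 28.6 MN·m/kg
  magnesium alloy: M = 23.5 MN·m/kg
  tungsten: M = 20.9 MN·m/kg
Alumina ceramic has the largest M.

alumina ceramic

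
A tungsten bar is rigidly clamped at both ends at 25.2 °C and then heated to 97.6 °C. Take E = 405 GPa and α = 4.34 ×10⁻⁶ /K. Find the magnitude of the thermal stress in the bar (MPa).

127 MPa

ΔT = 72.40 K. Constrained thermal stress σ = E·α·ΔT = 405.0×10³ MPa × 4.34×10⁻⁶ × 72.40 = 127 MPa (compressive).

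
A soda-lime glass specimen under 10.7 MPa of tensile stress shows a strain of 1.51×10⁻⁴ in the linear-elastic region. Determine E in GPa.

70.9 GPa

E = σ/ε = 10.7 MPa / 1.51×10⁻⁴ = 70860 MPa = 70.9 GPa.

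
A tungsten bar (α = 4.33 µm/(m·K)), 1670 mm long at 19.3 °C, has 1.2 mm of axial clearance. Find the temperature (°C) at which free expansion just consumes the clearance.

α·L₀·ΔT = 1.2 mm ⇒ ΔT = 1.2 / (4.33×10⁻⁶ × 1670.0) = 165.9 K.
T = 19.3 + 165.9 = 185.2 °C.

185 °C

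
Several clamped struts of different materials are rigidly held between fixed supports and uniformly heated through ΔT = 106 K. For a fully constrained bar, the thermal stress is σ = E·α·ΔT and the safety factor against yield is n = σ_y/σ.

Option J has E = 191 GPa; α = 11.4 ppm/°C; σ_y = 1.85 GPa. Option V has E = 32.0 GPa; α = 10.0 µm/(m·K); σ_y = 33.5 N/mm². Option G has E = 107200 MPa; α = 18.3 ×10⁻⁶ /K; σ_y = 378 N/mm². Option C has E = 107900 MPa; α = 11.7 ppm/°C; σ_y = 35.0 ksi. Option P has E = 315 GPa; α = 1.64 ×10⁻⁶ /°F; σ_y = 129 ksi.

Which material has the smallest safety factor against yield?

In consistent units (E in GPa, α in ×10⁻⁶/K, σ_y in MPa):
  option J: E = 191.0, α = 11.4, σ_y = 1850 → σ = 231 MPa, n = 8.02
  option V: E = 32.00, α = 10.0, σ_y = 33.50 → σ = 33.9 MPa, n = 0.988
  option G: E = 107.2, α = 18.3, σ_y = 378.0 → σ = 208 MPa, n = 1.82
  option C: E = 107.9, α = 11.7, σ_y = 241.3 → σ = 134 MPa, n = 1.80
  option P: E = 315.0, α = 2.95, σ_y = 889.4 → σ = 98.6 MPa, n = 9.02
Option V has the lowest safety factor, n = 0.988.

option V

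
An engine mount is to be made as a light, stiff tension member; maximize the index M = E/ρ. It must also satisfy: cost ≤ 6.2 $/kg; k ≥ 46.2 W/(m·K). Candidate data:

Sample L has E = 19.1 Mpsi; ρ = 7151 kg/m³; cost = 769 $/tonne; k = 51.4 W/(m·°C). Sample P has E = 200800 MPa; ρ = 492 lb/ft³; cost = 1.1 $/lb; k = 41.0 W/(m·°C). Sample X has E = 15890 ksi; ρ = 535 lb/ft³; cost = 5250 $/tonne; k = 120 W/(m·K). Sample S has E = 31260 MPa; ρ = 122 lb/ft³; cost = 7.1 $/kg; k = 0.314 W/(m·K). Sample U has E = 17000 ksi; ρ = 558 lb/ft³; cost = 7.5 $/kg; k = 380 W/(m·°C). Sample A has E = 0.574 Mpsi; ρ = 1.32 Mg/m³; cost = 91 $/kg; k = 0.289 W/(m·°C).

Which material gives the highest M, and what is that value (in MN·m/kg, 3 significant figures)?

Screen on constraints: cost ≤ 6.2 $/kg; k ≥ 46.2 W/(m·K). Survivors: sample L, sample X.
After converting to SI:
  sample L: E = 131.7 GPa, ρ = 7151 kg/m³
  sample X: E = 109.6 GPa, ρ = 8570 kg/m³
  sample L: M = 18.4 MN·m/kg
  sample X: M = 12.8 MN·m/kg
Sample L ranks first.

sample L, M = 18.4 MN·m/kg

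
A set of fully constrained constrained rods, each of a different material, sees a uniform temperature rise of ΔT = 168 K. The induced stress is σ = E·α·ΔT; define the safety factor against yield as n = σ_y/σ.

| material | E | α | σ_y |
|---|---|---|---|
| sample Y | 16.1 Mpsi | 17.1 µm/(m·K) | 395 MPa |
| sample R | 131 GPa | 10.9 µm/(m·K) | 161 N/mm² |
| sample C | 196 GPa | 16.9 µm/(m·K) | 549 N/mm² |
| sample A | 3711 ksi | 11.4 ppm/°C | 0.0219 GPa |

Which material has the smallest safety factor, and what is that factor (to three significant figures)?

Converting E to GPa, α to ×10⁻⁶/K, σ_y to MPa, then σ and n for each:
  sample Y: E = 111.0, α = 17.1, σ_y = 395.0 → σ = 319 MPa, n = 1.24
  sample R: E = 131.0, α = 10.9, σ_y = 161.0 → σ = 240 MPa, n = 0.671
  sample C: E = 196.0, α = 16.9, σ_y = 549.0 → σ = 556 MPa, n = 0.987
  sample A: E = 25.59, α = 11.4, σ_y = 21.90 → σ = 49.0 MPa, n = 0.447
Smallest n: sample A with n = 0.447.

sample A, n = 0.447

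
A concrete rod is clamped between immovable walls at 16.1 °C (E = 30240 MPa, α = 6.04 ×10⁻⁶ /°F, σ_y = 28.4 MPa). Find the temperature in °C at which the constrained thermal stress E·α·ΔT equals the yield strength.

102 °C

E = 30240 MPa = 30.24 GPa.
α = 6.04×10⁻⁶/°F × 9/5 = 10.9×10⁻⁶/K.
E·α·ΔT = 28.40 MPa ⇒ ΔT = 28.40 / (30.24×10³ × 10.9×10⁻⁶) = 86.38 K.
T = 16.1 + 86.38 = 102.5 °C.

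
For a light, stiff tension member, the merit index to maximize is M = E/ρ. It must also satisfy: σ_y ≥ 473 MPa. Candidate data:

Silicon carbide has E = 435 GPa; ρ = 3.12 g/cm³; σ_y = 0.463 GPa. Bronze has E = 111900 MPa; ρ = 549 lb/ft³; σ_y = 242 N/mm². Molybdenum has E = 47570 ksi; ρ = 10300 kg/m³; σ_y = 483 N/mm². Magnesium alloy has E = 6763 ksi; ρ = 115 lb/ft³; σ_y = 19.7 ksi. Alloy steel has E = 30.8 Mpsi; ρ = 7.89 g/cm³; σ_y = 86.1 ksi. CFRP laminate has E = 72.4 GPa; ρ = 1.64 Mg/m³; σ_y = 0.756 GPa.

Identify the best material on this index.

CFRP laminate

Screen on constraints: σ_y ≥ 473 MPa. Survivors: molybdenum, alloy steel, CFRP laminate.
In SI units:
  molybdenum: E = 328.0 GPa, ρ = 10300 kg/m³
  alloy steel: E = 212.4 GPa, ρ = 7890 kg/m³
  CFRP laminate: E = 72.40 GPa, ρ = 1640 kg/m³
  CFRP laminate: M = 44.1 MN·m/kg
  molybdenum: M = 31.8 MN·m/kg
  alloy steel: M = 26.9 MN·m/kg
Highest index: CFRP laminate.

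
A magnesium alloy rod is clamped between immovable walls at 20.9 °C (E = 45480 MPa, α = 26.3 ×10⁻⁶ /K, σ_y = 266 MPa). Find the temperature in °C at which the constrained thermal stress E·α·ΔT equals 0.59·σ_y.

152 °C

E = 45480 MPa = 45.48 GPa.
E·α·ΔT = 156.9 MPa ⇒ ΔT = 156.9 / (45.48×10³ × 26.3×10⁻⁶) = 131.2 K.
T = 20.9 + 131.2 = 152.1 °C.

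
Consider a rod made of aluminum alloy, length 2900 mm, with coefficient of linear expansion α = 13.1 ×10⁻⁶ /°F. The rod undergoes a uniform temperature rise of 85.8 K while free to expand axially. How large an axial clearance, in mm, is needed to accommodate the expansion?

5.87 mm

Convert α: 13.1×10⁻⁶/°F × (9/5) = 23.6×10⁻⁶/K.
ΔL = α·L₀·ΔT = 23.6×10⁻⁶ × 2900 mm × 85.80 K = 5.87 mm.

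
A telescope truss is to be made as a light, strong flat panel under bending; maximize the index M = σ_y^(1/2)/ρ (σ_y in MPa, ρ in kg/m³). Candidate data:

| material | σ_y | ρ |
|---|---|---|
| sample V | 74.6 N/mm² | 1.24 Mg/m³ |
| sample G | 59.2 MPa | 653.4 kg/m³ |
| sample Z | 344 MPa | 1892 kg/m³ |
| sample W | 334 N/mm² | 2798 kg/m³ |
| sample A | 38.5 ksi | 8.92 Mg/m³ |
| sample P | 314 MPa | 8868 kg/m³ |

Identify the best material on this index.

Convert each candidate to consistent units, then evaluate M:
  sample V: σ_y = 74.60 MPa, ρ = 1240 kg/m³
  sample G: σ_y = 59.20 MPa, ρ = 653.4 kg/m³
  sample Z: σ_y = 344.0 MPa, ρ = 1892 kg/m³
  sample W: σ_y = 334.0 MPa, ρ = 2798 kg/m³
  sample A: σ_y = 265.4 MPa, ρ = 8920 kg/m³
  sample P: σ_y = 314.0 MPa, ρ = 8868 kg/m³
  sample G: M = 11.8×10⁻³
  sample Z: M = 9.80×10⁻³
  sample V: M = 6.97×10⁻³
  sample W: M = 6.53×10⁻³
  sample P: M = 2.00×10⁻³
  sample A: M = 1.83×10⁻³
The maximum is for sample G.

sample G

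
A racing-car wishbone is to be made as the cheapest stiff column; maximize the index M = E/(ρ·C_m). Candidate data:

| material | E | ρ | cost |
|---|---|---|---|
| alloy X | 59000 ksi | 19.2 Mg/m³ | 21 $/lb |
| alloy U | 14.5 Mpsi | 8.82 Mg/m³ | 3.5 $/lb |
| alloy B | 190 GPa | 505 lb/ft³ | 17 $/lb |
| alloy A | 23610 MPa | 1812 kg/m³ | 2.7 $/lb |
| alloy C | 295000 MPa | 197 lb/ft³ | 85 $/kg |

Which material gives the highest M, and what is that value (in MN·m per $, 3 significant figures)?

Convert each candidate to consistent units, then evaluate M:
  alloy X: E = 406.8 GPa, ρ = 19200 kg/m³, cost = 46.30 $/kg
  alloy U: E = 99.97 GPa, ρ = 8820 kg/m³, cost = 7.716 $/kg
  alloy B: E = 190.0 GPa, ρ = 8089 kg/m³, cost = 37.48 $/kg
  alloy A: E = 23.61 GPa, ρ = 1812 kg/m³, cost = 5.952 $/kg
  alloy C: E = 295.0 GPa, ρ = 3156 kg/m³, cost = 85.00 $/kg
  alloy A: M = 2.19 MN·m per $
  alloy U: M = 1.47 MN·m per $
  alloy C: M = 1.10 MN·m per $
  alloy B: M = 0.627 MN·m per $
  alloy X: M = 0.458 MN·m per $
Alloy A ranks first.

alloy A, M = 2.19 MN·m per $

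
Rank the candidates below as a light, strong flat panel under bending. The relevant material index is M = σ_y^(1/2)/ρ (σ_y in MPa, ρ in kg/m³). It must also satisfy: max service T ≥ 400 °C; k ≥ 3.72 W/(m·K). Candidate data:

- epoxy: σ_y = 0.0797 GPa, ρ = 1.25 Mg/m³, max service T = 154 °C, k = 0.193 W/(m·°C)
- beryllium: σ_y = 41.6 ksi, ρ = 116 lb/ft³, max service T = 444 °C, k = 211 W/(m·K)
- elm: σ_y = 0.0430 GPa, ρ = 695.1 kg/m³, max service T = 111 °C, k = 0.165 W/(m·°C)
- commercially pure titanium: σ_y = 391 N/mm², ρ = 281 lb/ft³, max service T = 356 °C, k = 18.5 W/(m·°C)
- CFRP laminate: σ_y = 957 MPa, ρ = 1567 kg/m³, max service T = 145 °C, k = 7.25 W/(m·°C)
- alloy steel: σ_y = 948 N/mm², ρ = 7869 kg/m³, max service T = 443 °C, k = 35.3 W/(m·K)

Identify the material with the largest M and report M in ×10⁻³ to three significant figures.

beryllium, M = 9.11×10⁻³

Screen on constraints: max service T ≥ 400 °C; k ≥ 3.72 W/(m·K). Survivors: beryllium, alloy steel.
Normalizing units and computing the index:
  beryllium: σ_y = 286.8 MPa, ρ = 1858 kg/m³
  alloy steel: σ_y = 948.0 MPa, ρ = 7869 kg/m³
  beryllium: M = 9.11×10⁻³
  alloy steel: M = 3.91×10⁻³
Beryllium has the largest M.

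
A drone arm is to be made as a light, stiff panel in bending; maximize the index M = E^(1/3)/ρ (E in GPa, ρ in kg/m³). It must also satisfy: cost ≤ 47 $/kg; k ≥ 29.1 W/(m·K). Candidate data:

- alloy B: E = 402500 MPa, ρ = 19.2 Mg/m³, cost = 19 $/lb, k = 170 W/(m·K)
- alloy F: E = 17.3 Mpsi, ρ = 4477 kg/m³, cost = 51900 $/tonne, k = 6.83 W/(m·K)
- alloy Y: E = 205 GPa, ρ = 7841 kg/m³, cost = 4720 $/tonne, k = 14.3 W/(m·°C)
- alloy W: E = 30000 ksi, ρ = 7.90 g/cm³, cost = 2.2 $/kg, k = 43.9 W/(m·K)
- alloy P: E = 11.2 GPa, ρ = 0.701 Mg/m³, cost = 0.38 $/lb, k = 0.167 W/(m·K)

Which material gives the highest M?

alloy W

Screen on constraints: cost ≤ 47 $/kg; k ≥ 29.1 W/(m·K). Survivors: alloy B, alloy W.
After converting to SI:
  alloy B: E = 402.5 GPa, ρ = 19200 kg/m³
  alloy W: E = 206.8 GPa, ρ = 7900 kg/m³
  alloy W: M = 0.749×10⁻³
  alloy B: M = 0.385×10⁻³
Alloy W ranks first.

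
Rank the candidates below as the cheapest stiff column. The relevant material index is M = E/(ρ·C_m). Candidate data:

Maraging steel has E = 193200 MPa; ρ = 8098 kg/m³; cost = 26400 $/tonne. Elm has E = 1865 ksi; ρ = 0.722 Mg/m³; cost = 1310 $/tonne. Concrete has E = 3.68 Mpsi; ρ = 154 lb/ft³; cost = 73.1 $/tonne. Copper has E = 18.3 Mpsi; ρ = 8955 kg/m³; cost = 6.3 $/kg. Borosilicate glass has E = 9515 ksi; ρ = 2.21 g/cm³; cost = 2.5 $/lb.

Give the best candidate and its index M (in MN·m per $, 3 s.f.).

Putting every candidate on a common basis:
  maraging steel: E = 193.2 GPa, ρ = 8098 kg/m³, cost = 26.40 $/kg
  elm: E = 12.86 GPa, ρ = 722.0 kg/m³, cost = 1.310 $/kg
  concrete: E = 25.37 GPa, ρ = 2467 kg/m³, cost = 0.07310 $/kg
  copper: E = 126.2 GPa, ρ = 8955 kg/m³, cost = 6.300 $/kg
  borosilicate glass: E = 65.60 GPa, ρ = 2210 kg/m³, cost = 5.511 $/kg
  concrete: M = 141 MN·m per $
  elm: M = 13.6 MN·m per $
  borosilicate glass: M = 5.39 MN·m per $
  copper: M = 2.24 MN·m per $
  maraging steel: M = 0.904 MN·m per $
Highest index: concrete.

concrete, M = 141 MN·m per $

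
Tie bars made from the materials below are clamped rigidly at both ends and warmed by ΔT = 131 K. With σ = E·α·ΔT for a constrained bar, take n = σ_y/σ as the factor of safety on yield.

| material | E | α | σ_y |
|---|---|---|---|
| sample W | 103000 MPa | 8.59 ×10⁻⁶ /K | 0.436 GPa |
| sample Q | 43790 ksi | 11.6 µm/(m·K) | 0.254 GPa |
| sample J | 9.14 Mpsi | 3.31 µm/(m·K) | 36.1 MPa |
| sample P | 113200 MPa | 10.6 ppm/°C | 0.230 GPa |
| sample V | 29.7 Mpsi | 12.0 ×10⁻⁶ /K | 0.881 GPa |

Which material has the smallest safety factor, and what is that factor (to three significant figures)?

sample Q, n = 0.554

Per material, after unit conversion:
  sample W: E = 103.0, α = 8.59, σ_y = 436.0 → σ = 116 MPa, n = 3.76
  sample Q: E = 301.9, α = 11.6, σ_y = 254.0 → σ = 459 MPa, n = 0.554
  sample J: E = 63.02, α = 3.31, σ_y = 36.10 → σ = 27.3 MPa, n = 1.32
  sample P: E = 113.2, α = 10.6, σ_y = 230.0 → σ = 157 MPa, n = 1.46
  sample V: E = 204.8, α = 12.0, σ_y = 881.0 → σ = 322 MPa, n = 2.74
The minimum is sample Q at n = 0.554.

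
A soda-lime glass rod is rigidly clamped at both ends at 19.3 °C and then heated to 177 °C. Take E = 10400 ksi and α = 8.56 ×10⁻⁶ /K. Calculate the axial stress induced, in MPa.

96.8 MPa

E = 10400 ksi = 71.71 GPa.
ΔT = 157.7 K. Constrained thermal stress σ = E·α·ΔT = 71.71×10³ MPa × 8.56×10⁻⁶ × 157.7 = 96.8 MPa (compressive).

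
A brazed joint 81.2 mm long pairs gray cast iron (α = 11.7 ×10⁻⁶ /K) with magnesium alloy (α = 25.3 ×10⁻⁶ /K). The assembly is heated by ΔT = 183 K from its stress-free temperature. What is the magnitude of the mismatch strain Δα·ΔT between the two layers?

Δα = |11.7 − 25.3|×10⁻⁶/K = 13.6×10⁻⁶/K.
Mismatch strain = Δα·ΔT = 13.6×10⁻⁶ × 183.0 = 2.49×10⁻³.

2.49×10⁻³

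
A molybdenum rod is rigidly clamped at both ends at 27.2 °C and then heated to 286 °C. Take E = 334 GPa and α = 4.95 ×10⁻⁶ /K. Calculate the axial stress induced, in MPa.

ΔT = 258.8 K. Constrained thermal stress σ = E·α·ΔT = 334.0×10³ MPa × 4.95×10⁻⁶ × 258.8 = 428 MPa (compressive).

428 MPa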